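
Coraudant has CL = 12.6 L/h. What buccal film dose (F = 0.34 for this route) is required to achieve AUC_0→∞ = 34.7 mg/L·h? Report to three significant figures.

Dose = CL × AUC_0→∞ / F
     = 12.6 × 34.7 / 0.34 = 1285.94 mg

Dose = 1290 mg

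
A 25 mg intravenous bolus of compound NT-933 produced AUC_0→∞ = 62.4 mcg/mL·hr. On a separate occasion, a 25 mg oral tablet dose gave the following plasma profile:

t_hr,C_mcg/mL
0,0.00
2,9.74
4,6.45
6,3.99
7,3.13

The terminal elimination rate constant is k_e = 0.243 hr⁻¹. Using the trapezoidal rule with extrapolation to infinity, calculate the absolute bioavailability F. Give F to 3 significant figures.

F = 0.846

Trapezoidal AUC_0→7 (oral tablet):
  [0→2]: (0.00+9.74)/2 × 2 = 9.74
  [2→4]: (9.74+6.45)/2 × 2 = 16.19
  [4→6]: (6.45+3.99)/2 × 2 = 10.44
  [6→7]: (3.99+3.13)/2 × 1 = 3.56
  Sum = 39.93 mcg/mL·hr
Tail: C_last/k_e = 3.13/0.243 = 12.881
AUC_0→∞ (oral tablet) = 39.93 + 12.881 = 52.811 mcg/mL·hr
F = (AUC_ev/D_ev)/(AUC_iv/D_iv) = (52.811/25)/(62.4/25) = 2.11244/2.496 = 0.8463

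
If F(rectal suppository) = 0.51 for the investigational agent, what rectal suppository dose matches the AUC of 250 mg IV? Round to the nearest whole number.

For equal systemic exposure: F × D_ev = D_iv
D_ev = D_iv / F = 250 / 0.51 = 490.196 mg

D_rectal = 490 mg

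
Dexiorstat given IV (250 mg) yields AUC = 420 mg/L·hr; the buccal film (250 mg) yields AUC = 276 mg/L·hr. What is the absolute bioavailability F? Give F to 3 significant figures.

F = 0.657

F = (AUC_ev / D_ev) / (AUC_iv / D_iv)
  = (276/250) / (420/250)
  = 1.104 / 1.68 = 0.6571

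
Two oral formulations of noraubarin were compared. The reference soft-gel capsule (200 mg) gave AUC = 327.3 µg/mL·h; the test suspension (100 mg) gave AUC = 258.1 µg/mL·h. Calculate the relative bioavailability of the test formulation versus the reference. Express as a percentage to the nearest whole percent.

F_rel = (AUC_test/D_test) / (AUC_ref/D_ref)
      = (258.1/100) / (327.3/200)
      = 2.581 / 1.6365 = 1.5771 = 157.71%

F_rel = 158%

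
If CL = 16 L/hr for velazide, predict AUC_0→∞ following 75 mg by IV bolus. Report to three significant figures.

AUC = 4.69 mg/L·hr

AUC_0→∞ = Dose_iv / CL
        = 75 / 16 = 4.6875 mg/L·hr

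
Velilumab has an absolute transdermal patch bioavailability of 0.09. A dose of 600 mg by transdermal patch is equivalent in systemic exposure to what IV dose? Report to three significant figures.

Systemic exposure from an extravascular dose = F × D_ev, so the equivalent IV dose is F × D_ev.
D_iv = F × D_ev = 0.09 × 600 = 54 mg

D_iv = 54.0 mg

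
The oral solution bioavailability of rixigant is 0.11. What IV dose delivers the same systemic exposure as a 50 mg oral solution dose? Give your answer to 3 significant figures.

Systemic exposure from an extravascular dose = F × D_ev, so the equivalent IV dose is F × D_ev.
D_iv = F × D_ev = 0.11 × 50 = 5.5 mg

D_iv = 5.50 mg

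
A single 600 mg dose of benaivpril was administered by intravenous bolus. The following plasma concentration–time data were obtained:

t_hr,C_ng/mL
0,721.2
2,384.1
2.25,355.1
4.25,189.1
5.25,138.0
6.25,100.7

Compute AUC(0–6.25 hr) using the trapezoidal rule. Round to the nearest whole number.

AUC = 2025 ng/mL·hr

Trapezoidal AUC_0→6.25:
  [0→2]: (721.2+384.1)/2 × 2 = 1105.3
  [2→2.25]: (384.1+355.1)/2 × 0.25 = 92.4
  [2.25→4.25]: (355.1+189.1)/2 × 2 = 544.2
  [4.25→5.25]: (189.1+138.0)/2 × 1 = 163.55
  [5.25→6.25]: (138.0+100.7)/2 × 1 = 119.35
  Sum = 2024.8 ng/mL·hr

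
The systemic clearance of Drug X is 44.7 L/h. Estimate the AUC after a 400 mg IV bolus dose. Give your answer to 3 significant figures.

AUC_0→∞ = Dose_iv / CL
        = 400 / 44.7 = 8.94855 mg/L·h

AUC = 8.95 mg/L·h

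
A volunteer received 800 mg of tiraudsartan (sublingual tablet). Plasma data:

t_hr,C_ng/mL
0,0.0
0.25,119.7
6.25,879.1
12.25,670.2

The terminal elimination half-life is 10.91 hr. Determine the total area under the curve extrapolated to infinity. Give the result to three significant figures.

AUC = 18200 ng/mL·hr

Trapezoidal AUC_0→12.25:
  [0→0.25]: (0.0+119.7)/2 × 0.25 = 14.9625
  [0.25→6.25]: (119.7+879.1)/2 × 6 = 2996.4
  [6.25→12.25]: (879.1+670.2)/2 × 6 = 4647.9
  Sum = 7659.2625 ng/mL·hr
k_e = ln2 / t½ = 0.693147 / 10.91 = 0.0635 hr^-1
Extrapolated tail: C_last / k_e = 670.2 / 0.0635 = 10554.331
AUC_0→∞ = 7659.2625 + 10554.331 = 18213.5935 ng/mL·hr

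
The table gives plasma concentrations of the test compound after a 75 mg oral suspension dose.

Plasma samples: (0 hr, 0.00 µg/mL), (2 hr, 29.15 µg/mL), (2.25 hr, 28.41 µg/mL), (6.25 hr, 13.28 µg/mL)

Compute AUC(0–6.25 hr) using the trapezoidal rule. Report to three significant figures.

AUC = 120 µg/mL·hr

Trapezoidal AUC_0→6.25:
  [0→2]: (0.00+29.15)/2 × 2 = 29.15
  [2→2.25]: (29.15+28.41)/2 × 0.25 = 7.195
  [2.25→6.25]: (28.41+13.28)/2 × 4 = 83.38
  Sum = 119.725 µg/mL·hr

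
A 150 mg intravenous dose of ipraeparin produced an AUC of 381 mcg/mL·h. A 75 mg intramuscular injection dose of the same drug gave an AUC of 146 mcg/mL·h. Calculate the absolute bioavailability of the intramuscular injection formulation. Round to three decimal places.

F = 0.766

F = (AUC_ev / D_ev) / (AUC_iv / D_iv)
  = (146/75) / (381/150)
  = 1.94667 / 2.54 = 0.7664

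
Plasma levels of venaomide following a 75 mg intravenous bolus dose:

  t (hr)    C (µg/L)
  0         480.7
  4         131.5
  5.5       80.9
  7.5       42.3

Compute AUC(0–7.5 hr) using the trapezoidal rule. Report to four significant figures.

AUC = 1507 µg/L·hr

Trapezoidal AUC_0→7.5:
  [0→4]: (480.7+131.5)/2 × 4 = 1224.4
  [4→5.5]: (131.5+80.9)/2 × 1.5 = 159.3
  [5.5→7.5]: (80.9+42.3)/2 × 2 = 123.2
  Sum = 1506.9 µg/L·hr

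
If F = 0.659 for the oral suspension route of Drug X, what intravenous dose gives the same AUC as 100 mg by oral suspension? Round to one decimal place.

D_iv = 65.9 mg

Systemic exposure from an extravascular dose = F × D_ev, so the equivalent IV dose is F × D_ev.
D_iv = F × D_ev = 0.659 × 100 = 65.9 mg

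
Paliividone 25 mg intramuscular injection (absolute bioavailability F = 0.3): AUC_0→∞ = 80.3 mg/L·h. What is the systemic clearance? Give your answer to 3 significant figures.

CL = F × Dose / AUC_0→∞
   = 0.3 × 25 / 80.3 = 0.0933998 L/h

CL = 0.0934 L/h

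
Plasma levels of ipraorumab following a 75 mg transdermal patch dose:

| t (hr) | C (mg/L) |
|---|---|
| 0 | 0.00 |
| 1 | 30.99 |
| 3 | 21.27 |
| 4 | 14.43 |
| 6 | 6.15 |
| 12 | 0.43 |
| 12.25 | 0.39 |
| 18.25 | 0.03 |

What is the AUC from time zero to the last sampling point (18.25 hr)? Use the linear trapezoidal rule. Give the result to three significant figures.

AUC = 127 mg/L·hr

Trapezoidal AUC_0→18.25:
  [0→1]: (0.00+30.99)/2 × 1 = 15.495
  [1→3]: (30.99+21.27)/2 × 2 = 52.26
  [3→4]: (21.27+14.43)/2 × 1 = 17.85
  [4→6]: (14.43+6.15)/2 × 2 = 20.58
  [6→12]: (6.15+0.43)/2 × 6 = 19.74
  [12→12.25]: (0.43+0.39)/2 × 0.25 = 0.1025
  [12.25→18.25]: (0.39+0.03)/2 × 6 = 1.26
  Sum = 127.2875 mg/L·hr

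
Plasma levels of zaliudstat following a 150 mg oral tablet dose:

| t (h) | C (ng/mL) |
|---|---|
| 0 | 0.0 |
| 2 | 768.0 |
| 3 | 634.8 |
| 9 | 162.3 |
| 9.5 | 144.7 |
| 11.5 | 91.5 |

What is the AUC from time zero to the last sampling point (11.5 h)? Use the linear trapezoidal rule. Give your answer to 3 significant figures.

AUC = 4170 ng/mL·h

Trapezoidal AUC_0→11.5:
  [0→2]: (0.0+768.0)/2 × 2 = 768.0
  [2→3]: (768.0+634.8)/2 × 1 = 701.4
  [3→9]: (634.8+162.3)/2 × 6 = 2391.3
  [9→9.5]: (162.3+144.7)/2 × 0.5 = 76.75
  [9.5→11.5]: (144.7+91.5)/2 × 2 = 236.2
  Sum = 4173.65 ng/mL·h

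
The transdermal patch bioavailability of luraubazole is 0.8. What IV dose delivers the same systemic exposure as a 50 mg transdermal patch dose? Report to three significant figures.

Systemic exposure from an extravascular dose = F × D_ev, so the equivalent IV dose is F × D_ev.
D_iv = F × D_ev = 0.8 × 50 = 40 mg

D_iv = 40.0 mg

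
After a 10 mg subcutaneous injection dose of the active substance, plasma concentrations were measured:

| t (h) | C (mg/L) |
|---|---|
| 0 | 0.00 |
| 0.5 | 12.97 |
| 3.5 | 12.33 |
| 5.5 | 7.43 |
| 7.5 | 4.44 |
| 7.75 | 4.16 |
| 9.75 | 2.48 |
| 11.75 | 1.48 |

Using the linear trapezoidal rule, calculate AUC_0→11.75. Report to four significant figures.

Trapezoidal AUC_0→11.75:
  [0→0.5]: (0.00+12.97)/2 × 0.5 = 3.2425
  [0.5→3.5]: (12.97+12.33)/2 × 3 = 37.95
  [3.5→5.5]: (12.33+7.43)/2 × 2 = 19.76
  [5.5→7.5]: (7.43+4.44)/2 × 2 = 11.87
  [7.5→7.75]: (4.44+4.16)/2 × 0.25 = 1.075
  [7.75→9.75]: (4.16+2.48)/2 × 2 = 6.64
  [9.75→11.75]: (2.48+1.48)/2 × 2 = 3.96
  Sum = 84.4975 mg/L·h

AUC = 84.50 mg/L·h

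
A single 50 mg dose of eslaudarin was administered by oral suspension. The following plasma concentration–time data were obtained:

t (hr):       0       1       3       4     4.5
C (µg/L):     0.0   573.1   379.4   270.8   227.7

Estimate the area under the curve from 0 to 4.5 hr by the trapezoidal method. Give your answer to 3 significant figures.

Trapezoidal AUC_0→4.5:
  [0→1]: (0.0+573.1)/2 × 1 = 286.55
  [1→3]: (573.1+379.4)/2 × 2 = 952.5
  [3→4]: (379.4+270.8)/2 × 1 = 325.1
  [4→4.5]: (270.8+227.7)/2 × 0.5 = 124.625
  Sum = 1688.775 µg/L·hr

AUC = 1690 µg/L·hr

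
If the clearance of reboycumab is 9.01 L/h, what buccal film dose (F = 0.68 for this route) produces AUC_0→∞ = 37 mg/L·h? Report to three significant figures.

Dose = CL × AUC_0→∞ / F
     = 9.01 × 37 / 0.68 = 490.25 mg

Dose = 490 mg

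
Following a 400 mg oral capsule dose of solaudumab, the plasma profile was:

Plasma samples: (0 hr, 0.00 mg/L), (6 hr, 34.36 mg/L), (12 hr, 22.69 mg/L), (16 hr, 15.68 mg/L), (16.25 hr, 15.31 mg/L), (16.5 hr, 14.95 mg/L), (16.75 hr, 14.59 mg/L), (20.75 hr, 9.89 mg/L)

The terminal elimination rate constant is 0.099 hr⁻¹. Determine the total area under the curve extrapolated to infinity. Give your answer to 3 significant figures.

Trapezoidal AUC_0→20.75:
  [0→6]: (0.00+34.36)/2 × 6 = 103.08
  [6→12]: (34.36+22.69)/2 × 6 = 171.15
  [12→16]: (22.69+15.68)/2 × 4 = 76.74
  [16→16.25]: (15.68+15.31)/2 × 0.25 = 3.87375
  [16.25→16.5]: (15.31+14.95)/2 × 0.25 = 3.7825
  [16.5→16.75]: (14.95+14.59)/2 × 0.25 = 3.6925
  [16.75→20.75]: (14.59+9.89)/2 × 4 = 48.96
  Sum = 411.27875 mg/L·hr
Extrapolated tail: C_last / k_e = 9.89 / 0.099 = 99.899
AUC_0→∞ = 411.27875 + 99.899 = 511.17775 mg/L·hr

AUC = 511 mg/L·hr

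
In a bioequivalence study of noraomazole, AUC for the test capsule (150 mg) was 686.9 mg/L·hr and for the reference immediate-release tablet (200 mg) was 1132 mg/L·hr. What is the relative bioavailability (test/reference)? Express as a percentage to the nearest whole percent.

F_rel = 81%

F_rel = (AUC_test/D_test) / (AUC_ref/D_ref)
      = (686.9/150) / (1132/200)
      = 4.57933 / 5.66 = 0.8091 = 80.91%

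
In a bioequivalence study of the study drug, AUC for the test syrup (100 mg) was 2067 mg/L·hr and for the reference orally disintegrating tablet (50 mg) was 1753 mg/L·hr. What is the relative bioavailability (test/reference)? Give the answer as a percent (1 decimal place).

F_rel = (AUC_test/D_test) / (AUC_ref/D_ref)
      = (2067/100) / (1753/50)
      = 20.67 / 35.06 = 0.5896 = 58.96%

F_rel = 59.0%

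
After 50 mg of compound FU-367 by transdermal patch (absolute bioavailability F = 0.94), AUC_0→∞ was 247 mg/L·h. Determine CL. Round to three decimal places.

CL = F × Dose / AUC_0→∞
   = 0.94 × 50 / 247 = 0.190283 L/h

CL = 0.190 L/h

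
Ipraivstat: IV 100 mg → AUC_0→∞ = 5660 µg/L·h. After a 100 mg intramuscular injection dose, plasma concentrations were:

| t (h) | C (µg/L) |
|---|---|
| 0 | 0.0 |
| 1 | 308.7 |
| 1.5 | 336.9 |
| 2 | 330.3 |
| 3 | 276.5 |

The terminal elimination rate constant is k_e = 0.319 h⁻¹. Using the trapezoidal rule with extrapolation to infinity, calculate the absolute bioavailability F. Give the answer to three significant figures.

Trapezoidal AUC_0→3 (intramuscular injection):
  [0→1]: (0.0+308.7)/2 × 1 = 154.35
  [1→1.5]: (308.7+336.9)/2 × 0.5 = 161.4
  [1.5→2]: (336.9+330.3)/2 × 0.5 = 166.8
  [2→3]: (330.3+276.5)/2 × 1 = 303.4
  Sum = 785.95 µg/L·h
Tail: C_last/k_e = 276.5/0.319 = 866.771
AUC_0→∞ (intramuscular injection) = 785.95 + 866.771 = 1652.721 µg/L·h
F = (AUC_ev/D_ev)/(AUC_iv/D_iv) = (1652.721/100)/(5660/100) = 16.52721/56.6 = 0.2920

F = 0.292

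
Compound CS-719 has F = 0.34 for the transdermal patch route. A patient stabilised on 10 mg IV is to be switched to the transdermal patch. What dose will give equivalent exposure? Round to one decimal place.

For equal systemic exposure: F × D_ev = D_iv
D_ev = D_iv / F = 10 / 0.34 = 29.4118 mg

D_transdermal = 29.4 mg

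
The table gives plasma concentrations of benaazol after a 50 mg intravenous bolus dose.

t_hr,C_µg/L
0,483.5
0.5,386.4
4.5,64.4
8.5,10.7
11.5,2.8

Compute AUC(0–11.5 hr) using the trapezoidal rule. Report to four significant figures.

Trapezoidal AUC_0→11.5:
  [0→0.5]: (483.5+386.4)/2 × 0.5 = 217.475
  [0.5→4.5]: (386.4+64.4)/2 × 4 = 901.6
  [4.5→8.5]: (64.4+10.7)/2 × 4 = 150.2
  [8.5→11.5]: (10.7+2.8)/2 × 3 = 20.25
  Sum = 1289.525 µg/L·hr

AUC = 1290 µg/L·hr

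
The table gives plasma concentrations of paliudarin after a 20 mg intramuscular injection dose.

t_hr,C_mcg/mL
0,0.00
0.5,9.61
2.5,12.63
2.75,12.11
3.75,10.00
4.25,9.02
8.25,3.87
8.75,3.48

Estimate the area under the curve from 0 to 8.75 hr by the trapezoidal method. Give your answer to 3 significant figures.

AUC = 71.2 mcg/mL·hr

Trapezoidal AUC_0→8.75:
  [0→0.5]: (0.00+9.61)/2 × 0.5 = 2.4025
  [0.5→2.5]: (9.61+12.63)/2 × 2 = 22.24
  [2.5→2.75]: (12.63+12.11)/2 × 0.25 = 3.0925
  [2.75→3.75]: (12.11+10.00)/2 × 1 = 11.055
  [3.75→4.25]: (10.00+9.02)/2 × 0.5 = 4.755
  [4.25→8.25]: (9.02+3.87)/2 × 4 = 25.78
  [8.25→8.75]: (3.87+3.48)/2 × 0.5 = 1.8375
  Sum = 71.1625 mcg/mL·hr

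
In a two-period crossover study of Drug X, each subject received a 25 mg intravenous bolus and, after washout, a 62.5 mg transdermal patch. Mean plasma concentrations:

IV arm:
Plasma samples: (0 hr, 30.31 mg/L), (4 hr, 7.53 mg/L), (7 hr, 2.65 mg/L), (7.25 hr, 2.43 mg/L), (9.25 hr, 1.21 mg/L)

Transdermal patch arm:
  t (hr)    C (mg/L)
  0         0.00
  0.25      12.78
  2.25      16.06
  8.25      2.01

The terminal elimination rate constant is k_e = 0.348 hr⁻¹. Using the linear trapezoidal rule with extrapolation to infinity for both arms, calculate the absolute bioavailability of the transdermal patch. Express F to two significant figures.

Trapezoidal AUC_0→9.25 (IV):
  [0→4]: (30.31+7.53)/2 × 4 = 75.68
  [4→7]: (7.53+2.65)/2 × 3 = 15.27
  [7→7.25]: (2.65+2.43)/2 × 0.25 = 0.635
  [7.25→9.25]: (2.43+1.21)/2 × 2 = 3.64
  Sum = 95.225 mg/L·hr
IV tail: 1.21/0.348 = 3.477; AUC_iv,0→∞ = 95.225 + 3.477 = 98.702 mg/L·hr
Trapezoidal AUC_0→8.25 (transdermal patch):
  [0→0.25]: (0.00+12.78)/2 × 0.25 = 1.5975
  [0.25→2.25]: (12.78+16.06)/2 × 2 = 28.84
  [2.25→8.25]: (16.06+2.01)/2 × 6 = 54.21
  Sum = 84.6475 mg/L·hr
transdermal patch tail: 2.01/0.348 = 5.776; AUC_ev,0→∞ = 84.6475 + 5.776 = 90.4235 mg/L·hr
F = (AUC_ev/D_ev)/(AUC_iv/D_iv) = (90.4235/62.5)/(98.702/25) = 1.446776/3.94808 = 0.3665

F = 0.37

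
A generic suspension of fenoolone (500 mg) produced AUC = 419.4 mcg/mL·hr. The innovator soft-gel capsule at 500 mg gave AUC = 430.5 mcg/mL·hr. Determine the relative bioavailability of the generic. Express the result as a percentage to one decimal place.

F_rel = 97.4%

F_rel = (AUC_test/D_test) / (AUC_ref/D_ref)
      = (419.4/500) / (430.5/500)
      = 0.8388 / 0.861 = 0.9742 = 97.42%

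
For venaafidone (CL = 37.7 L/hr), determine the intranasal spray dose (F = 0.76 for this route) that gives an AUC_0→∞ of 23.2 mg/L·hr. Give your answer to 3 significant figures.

Dose = CL × AUC_0→∞ / F
     = 37.7 × 23.2 / 0.76 = 1150.84 mg

Dose = 1150 mg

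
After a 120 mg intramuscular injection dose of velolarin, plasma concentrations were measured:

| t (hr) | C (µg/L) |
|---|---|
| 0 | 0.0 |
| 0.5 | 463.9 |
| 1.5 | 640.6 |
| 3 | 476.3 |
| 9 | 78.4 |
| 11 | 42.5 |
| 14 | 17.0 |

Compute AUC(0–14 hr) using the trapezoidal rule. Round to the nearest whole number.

AUC = 3380 µg/L·hr

Trapezoidal AUC_0→14:
  [0→0.5]: (0.0+463.9)/2 × 0.5 = 115.975
  [0.5→1.5]: (463.9+640.6)/2 × 1 = 552.25
  [1.5→3]: (640.6+476.3)/2 × 1.5 = 837.675
  [3→9]: (476.3+78.4)/2 × 6 = 1664.1
  [9→11]: (78.4+42.5)/2 × 2 = 120.9
  [11→14]: (42.5+17.0)/2 × 3 = 89.25
  Sum = 3380.15 µg/L·hr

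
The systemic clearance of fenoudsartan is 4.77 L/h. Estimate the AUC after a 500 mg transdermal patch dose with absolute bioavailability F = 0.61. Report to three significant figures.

AUC_0→∞ = F × Dose / CL
        = 0.61 × 500 / 4.77 = 63.9413 mg/L·h

AUC = 63.9 mg/L·h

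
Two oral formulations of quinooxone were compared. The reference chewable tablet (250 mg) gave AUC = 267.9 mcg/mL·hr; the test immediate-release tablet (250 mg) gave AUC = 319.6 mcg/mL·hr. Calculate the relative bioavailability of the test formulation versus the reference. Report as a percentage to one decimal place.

F_rel = 119.3%

F_rel = (AUC_test/D_test) / (AUC_ref/D_ref)
      = (319.6/250) / (267.9/250)
      = 1.2784 / 1.0716 = 1.1930 = 119.30%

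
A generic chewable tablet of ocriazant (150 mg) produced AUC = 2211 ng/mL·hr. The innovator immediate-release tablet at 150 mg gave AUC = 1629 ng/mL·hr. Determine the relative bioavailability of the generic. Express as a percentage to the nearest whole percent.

F_rel = (AUC_test/D_test) / (AUC_ref/D_ref)
      = (2211/150) / (1629/150)
      = 14.74 / 10.86 = 1.3573 = 135.73%

F_rel = 136%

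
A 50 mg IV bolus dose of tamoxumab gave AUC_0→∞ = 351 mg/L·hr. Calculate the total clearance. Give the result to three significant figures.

CL = Dose_iv / AUC_0→∞
   = 50 / 351 = 0.14245 L/hr

CL = 0.142 L/hr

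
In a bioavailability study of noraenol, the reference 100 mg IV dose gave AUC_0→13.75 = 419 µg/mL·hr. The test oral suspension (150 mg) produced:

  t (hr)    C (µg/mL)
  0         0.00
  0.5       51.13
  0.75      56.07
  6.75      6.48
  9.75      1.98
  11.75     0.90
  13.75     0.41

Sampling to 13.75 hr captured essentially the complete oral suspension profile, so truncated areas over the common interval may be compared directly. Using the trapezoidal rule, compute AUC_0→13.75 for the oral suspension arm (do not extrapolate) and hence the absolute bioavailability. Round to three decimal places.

F = 0.367

Trapezoidal AUC_0→13.75 (oral suspension):
  [0→0.5]: (0.00+51.13)/2 × 0.5 = 12.7825
  [0.5→0.75]: (51.13+56.07)/2 × 0.25 = 13.4
  [0.75→6.75]: (56.07+6.48)/2 × 6 = 187.65
  [6.75→9.75]: (6.48+1.98)/2 × 3 = 12.69
  [9.75→11.75]: (1.98+0.90)/2 × 2 = 2.88
  [11.75→13.75]: (0.90+0.41)/2 × 2 = 1.31
  Sum = 230.7125 µg/mL·hr
F = (AUC_ev/D_ev)/(AUC_iv/D_iv) = (230.7125/150)/(419/100) = 1.53808/4.19 = 0.3671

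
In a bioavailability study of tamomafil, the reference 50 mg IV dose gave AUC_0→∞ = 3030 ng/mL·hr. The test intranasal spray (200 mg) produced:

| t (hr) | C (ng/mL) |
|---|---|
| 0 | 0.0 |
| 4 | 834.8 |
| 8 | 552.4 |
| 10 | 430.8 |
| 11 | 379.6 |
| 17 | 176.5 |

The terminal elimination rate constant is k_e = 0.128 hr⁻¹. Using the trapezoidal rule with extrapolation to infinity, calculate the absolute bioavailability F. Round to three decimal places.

F = 0.733

Trapezoidal AUC_0→17 (intranasal spray):
  [0→4]: (0.0+834.8)/2 × 4 = 1669.6
  [4→8]: (834.8+552.4)/2 × 4 = 2774.4
  [8→10]: (552.4+430.8)/2 × 2 = 983.2
  [10→11]: (430.8+379.6)/2 × 1 = 405.2
  [11→17]: (379.6+176.5)/2 × 6 = 1668.3
  Sum = 7500.7 ng/mL·hr
Tail: C_last/k_e = 176.5/0.128 = 1378.906
AUC_0→∞ (intranasal spray) = 7500.7 + 1378.906 = 8879.606 ng/mL·hr
F = (AUC_ev/D_ev)/(AUC_iv/D_iv) = (8879.606/200)/(3030/50) = 44.39803/60.6 = 0.7326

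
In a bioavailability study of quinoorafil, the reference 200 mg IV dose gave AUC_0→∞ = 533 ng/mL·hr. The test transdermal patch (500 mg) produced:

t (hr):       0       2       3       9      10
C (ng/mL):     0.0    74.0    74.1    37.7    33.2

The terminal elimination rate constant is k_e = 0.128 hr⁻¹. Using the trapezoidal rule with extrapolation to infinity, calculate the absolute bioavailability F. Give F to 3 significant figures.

Trapezoidal AUC_0→10 (transdermal patch):
  [0→2]: (0.0+74.0)/2 × 2 = 74.0
  [2→3]: (74.0+74.1)/2 × 1 = 74.05
  [3→9]: (74.1+37.7)/2 × 6 = 335.4
  [9→10]: (37.7+33.2)/2 × 1 = 35.45
  Sum = 518.9 ng/mL·hr
Tail: C_last/k_e = 33.2/0.128 = 259.375
AUC_0→∞ (transdermal patch) = 518.9 + 259.375 = 778.275 ng/mL·hr
F = (AUC_ev/D_ev)/(AUC_iv/D_iv) = (778.275/500)/(533/200) = 1.55655/2.665 = 0.5841

F = 0.584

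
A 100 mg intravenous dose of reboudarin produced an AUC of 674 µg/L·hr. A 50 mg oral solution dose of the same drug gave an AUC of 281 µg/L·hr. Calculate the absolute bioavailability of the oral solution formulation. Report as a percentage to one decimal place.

F = 83.4%

F = (AUC_ev / D_ev) / (AUC_iv / D_iv)
  = (281/50) / (674/100)
  = 5.62 / 6.74 = 0.8338
  = 83.38%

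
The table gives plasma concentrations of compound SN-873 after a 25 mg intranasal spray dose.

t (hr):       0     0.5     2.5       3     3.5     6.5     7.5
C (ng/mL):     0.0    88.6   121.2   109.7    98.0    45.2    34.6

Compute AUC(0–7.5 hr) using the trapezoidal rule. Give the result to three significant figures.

AUC = 596 ng/mL·hr

Trapezoidal AUC_0→7.5:
  [0→0.5]: (0.0+88.6)/2 × 0.5 = 22.15
  [0.5→2.5]: (88.6+121.2)/2 × 2 = 209.8
  [2.5→3]: (121.2+109.7)/2 × 0.5 = 57.725
  [3→3.5]: (109.7+98.0)/2 × 0.5 = 51.925
  [3.5→6.5]: (98.0+45.2)/2 × 3 = 214.8
  [6.5→7.5]: (45.2+34.6)/2 × 1 = 39.9
  Sum = 596.3 ng/mL·hr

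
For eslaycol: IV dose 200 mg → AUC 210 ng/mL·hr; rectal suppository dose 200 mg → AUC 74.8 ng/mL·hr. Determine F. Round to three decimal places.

F = 0.356

F = (AUC_ev / D_ev) / (AUC_iv / D_iv)
  = (74.8/200) / (210/200)
  = 0.374 / 1.05 = 0.3562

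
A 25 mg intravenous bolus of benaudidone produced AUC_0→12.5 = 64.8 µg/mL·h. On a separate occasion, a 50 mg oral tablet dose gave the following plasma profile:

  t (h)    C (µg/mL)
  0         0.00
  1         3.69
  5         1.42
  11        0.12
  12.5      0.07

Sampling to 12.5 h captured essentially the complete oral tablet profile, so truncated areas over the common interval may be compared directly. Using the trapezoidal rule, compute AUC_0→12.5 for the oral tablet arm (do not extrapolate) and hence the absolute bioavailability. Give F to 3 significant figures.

F = 0.130

Trapezoidal AUC_0→12.5 (oral tablet):
  [0→1]: (0.00+3.69)/2 × 1 = 1.845
  [1→5]: (3.69+1.42)/2 × 4 = 10.22
  [5→11]: (1.42+0.12)/2 × 6 = 4.62
  [11→12.5]: (0.12+0.07)/2 × 1.5 = 0.1425
  Sum = 16.8275 µg/mL·h
F = (AUC_ev/D_ev)/(AUC_iv/D_iv) = (16.8275/50)/(64.8/25) = 0.33655/2.592 = 0.1298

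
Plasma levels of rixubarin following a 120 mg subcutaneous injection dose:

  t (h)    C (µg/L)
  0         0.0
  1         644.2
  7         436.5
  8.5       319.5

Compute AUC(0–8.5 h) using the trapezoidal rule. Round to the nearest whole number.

AUC = 4131 µg/L·h

Trapezoidal AUC_0→8.5:
  [0→1]: (0.0+644.2)/2 × 1 = 322.1
  [1→7]: (644.2+436.5)/2 × 6 = 3242.1
  [7→8.5]: (436.5+319.5)/2 × 1.5 = 567.0
  Sum = 4131.2 µg/L·h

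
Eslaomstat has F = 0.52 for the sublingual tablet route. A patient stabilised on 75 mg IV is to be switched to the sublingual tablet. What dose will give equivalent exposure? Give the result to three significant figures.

D_sublingual = 144 mg

For equal systemic exposure: F × D_ev = D_iv
D_ev = D_iv / F = 75 / 0.52 = 144.231 mg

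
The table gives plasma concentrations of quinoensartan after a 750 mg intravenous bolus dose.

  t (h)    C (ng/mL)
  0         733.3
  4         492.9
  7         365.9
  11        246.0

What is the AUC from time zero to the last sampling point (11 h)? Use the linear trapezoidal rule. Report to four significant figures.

AUC = 4964 ng/mL·h

Trapezoidal AUC_0→11:
  [0→4]: (733.3+492.9)/2 × 4 = 2452.4
  [4→7]: (492.9+365.9)/2 × 3 = 1288.2
  [7→11]: (365.9+246.0)/2 × 4 = 1223.8
  Sum = 4964.4 ng/mL·h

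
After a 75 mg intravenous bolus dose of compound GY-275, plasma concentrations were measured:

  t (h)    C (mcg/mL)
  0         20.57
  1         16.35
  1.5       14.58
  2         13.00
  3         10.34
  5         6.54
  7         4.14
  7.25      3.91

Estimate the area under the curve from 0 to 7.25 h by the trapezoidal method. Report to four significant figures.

Trapezoidal AUC_0→7.25:
  [0→1]: (20.57+16.35)/2 × 1 = 18.46
  [1→1.5]: (16.35+14.58)/2 × 0.5 = 7.7325
  [1.5→2]: (14.58+13.00)/2 × 0.5 = 6.895
  [2→3]: (13.00+10.34)/2 × 1 = 11.67
  [3→5]: (10.34+6.54)/2 × 2 = 16.88
  [5→7]: (6.54+4.14)/2 × 2 = 10.68
  [7→7.25]: (4.14+3.91)/2 × 0.25 = 1.00625
  Sum = 73.32375 mcg/mL·h

AUC = 73.32 mcg/mL·h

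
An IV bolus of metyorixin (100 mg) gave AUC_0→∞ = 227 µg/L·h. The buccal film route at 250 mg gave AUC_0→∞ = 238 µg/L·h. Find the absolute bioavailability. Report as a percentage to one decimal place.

F = 41.9%

F = (AUC_ev / D_ev) / (AUC_iv / D_iv)
  = (238/250) / (227/100)
  = 0.952 / 2.27 = 0.4194
  = 41.94%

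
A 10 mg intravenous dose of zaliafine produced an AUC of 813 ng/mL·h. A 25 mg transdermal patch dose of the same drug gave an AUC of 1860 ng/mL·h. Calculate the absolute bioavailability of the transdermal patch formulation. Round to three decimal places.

F = (AUC_ev / D_ev) / (AUC_iv / D_iv)
  = (1860/25) / (813/10)
  = 74.4 / 81.3 = 0.9151

F = 0.915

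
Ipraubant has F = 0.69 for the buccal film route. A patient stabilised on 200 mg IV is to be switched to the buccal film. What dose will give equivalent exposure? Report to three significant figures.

For equal systemic exposure: F × D_ev = D_iv
D_ev = D_iv / F = 200 / 0.69 = 289.855 mg

D_buccal = 290 mg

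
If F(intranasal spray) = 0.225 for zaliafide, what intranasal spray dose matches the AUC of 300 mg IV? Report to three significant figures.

For equal systemic exposure: F × D_ev = D_iv
D_ev = D_iv / F = 300 / 0.225 = 1333.33 mg

D_intranasal = 1330 mg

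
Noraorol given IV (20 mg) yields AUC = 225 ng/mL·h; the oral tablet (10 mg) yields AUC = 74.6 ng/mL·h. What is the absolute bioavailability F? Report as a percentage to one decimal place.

F = 66.3%

F = (AUC_ev / D_ev) / (AUC_iv / D_iv)
  = (74.6/10) / (225/20)
  = 7.46 / 11.25 = 0.6631
  = 66.31%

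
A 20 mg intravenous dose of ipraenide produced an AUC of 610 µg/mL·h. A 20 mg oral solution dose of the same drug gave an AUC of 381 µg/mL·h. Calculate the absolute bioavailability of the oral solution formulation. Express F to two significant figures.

F = (AUC_ev / D_ev) / (AUC_iv / D_iv)
  = (381/20) / (610/20)
  = 19.05 / 30.5 = 0.6246

F = 0.62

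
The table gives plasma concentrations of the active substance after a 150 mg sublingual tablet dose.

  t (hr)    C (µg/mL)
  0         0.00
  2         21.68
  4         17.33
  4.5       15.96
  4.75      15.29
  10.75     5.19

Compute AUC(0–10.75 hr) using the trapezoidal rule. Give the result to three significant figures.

Trapezoidal AUC_0→10.75:
  [0→2]: (0.00+21.68)/2 × 2 = 21.68
  [2→4]: (21.68+17.33)/2 × 2 = 39.01
  [4→4.5]: (17.33+15.96)/2 × 0.5 = 8.3225
  [4.5→4.75]: (15.96+15.29)/2 × 0.25 = 3.90625
  [4.75→10.75]: (15.29+5.19)/2 × 6 = 61.44
  Sum = 134.35875 µg/mL·hr

AUC = 134 µg/mL·hr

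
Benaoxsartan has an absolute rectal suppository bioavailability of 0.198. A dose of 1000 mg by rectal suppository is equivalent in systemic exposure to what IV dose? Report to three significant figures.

Systemic exposure from an extravascular dose = F × D_ev, so the equivalent IV dose is F × D_ev.
D_iv = F × D_ev = 0.198 × 1000 = 198 mg

D_iv = 198 mg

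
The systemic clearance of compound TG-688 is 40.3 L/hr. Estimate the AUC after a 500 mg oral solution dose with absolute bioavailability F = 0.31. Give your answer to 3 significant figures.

AUC_0→∞ = F × Dose / CL
        = 0.31 × 500 / 40.3 = 3.84615 mg/L·hr

AUC = 3.85 mg/L·hr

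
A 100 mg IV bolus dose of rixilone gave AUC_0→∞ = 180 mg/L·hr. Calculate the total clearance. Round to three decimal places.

CL = Dose_iv / AUC_0→∞
   = 100 / 180 = 0.555556 L/hr

CL = 0.556 L/hr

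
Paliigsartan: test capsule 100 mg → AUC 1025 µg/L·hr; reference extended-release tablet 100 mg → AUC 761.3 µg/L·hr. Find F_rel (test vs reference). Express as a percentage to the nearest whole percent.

F_rel = (AUC_test/D_test) / (AUC_ref/D_ref)
      = (1025/100) / (761.3/100)
      = 10.25 / 7.613 = 1.3464 = 134.64%

F_rel = 135%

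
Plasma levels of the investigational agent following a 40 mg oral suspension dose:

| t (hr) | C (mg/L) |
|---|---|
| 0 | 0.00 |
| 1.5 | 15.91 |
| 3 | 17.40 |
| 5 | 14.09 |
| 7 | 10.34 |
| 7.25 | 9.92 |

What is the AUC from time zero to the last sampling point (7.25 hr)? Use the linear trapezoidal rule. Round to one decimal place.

AUC = 95.4 mg/L·hr

Trapezoidal AUC_0→7.25:
  [0→1.5]: (0.00+15.91)/2 × 1.5 = 11.9325
  [1.5→3]: (15.91+17.40)/2 × 1.5 = 24.9825
  [3→5]: (17.40+14.09)/2 × 2 = 31.49
  [5→7]: (14.09+10.34)/2 × 2 = 24.43
  [7→7.25]: (10.34+9.92)/2 × 0.25 = 2.5325
  Sum = 95.3675 mg/L·hr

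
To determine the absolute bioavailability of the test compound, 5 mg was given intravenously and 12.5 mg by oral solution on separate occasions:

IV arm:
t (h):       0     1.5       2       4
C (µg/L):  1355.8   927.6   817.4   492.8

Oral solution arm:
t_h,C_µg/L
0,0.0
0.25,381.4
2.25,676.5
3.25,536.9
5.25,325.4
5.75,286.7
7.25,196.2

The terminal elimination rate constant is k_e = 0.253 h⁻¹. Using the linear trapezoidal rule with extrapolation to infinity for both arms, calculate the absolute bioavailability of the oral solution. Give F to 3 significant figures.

Trapezoidal AUC_0→4 (IV):
  [0→1.5]: (1355.8+927.6)/2 × 1.5 = 1712.55
  [1.5→2]: (927.6+817.4)/2 × 0.5 = 436.25
  [2→4]: (817.4+492.8)/2 × 2 = 1310.2
  Sum = 3459.0 µg/L·h
IV tail: 492.8/0.253 = 1947.826; AUC_iv,0→∞ = 3459.0 + 1947.826 = 5406.826 µg/L·h
Trapezoidal AUC_0→7.25 (oral solution):
  [0→0.25]: (0.0+381.4)/2 × 0.25 = 47.675
  [0.25→2.25]: (381.4+676.5)/2 × 2 = 1057.9
  [2.25→3.25]: (676.5+536.9)/2 × 1 = 606.7
  [3.25→5.25]: (536.9+325.4)/2 × 2 = 862.3
  [5.25→5.75]: (325.4+286.7)/2 × 0.5 = 153.025
  [5.75→7.25]: (286.7+196.2)/2 × 1.5 = 362.175
  Sum = 3089.775 µg/L·h
oral solution tail: 196.2/0.253 = 775.494; AUC_ev,0→∞ = 3089.775 + 775.494 = 3865.269 µg/L·h
F = (AUC_ev/D_ev)/(AUC_iv/D_iv) = (3865.269/12.5)/(5406.826/5) = 309.22152/1081.3652 = 0.2860

F = 0.286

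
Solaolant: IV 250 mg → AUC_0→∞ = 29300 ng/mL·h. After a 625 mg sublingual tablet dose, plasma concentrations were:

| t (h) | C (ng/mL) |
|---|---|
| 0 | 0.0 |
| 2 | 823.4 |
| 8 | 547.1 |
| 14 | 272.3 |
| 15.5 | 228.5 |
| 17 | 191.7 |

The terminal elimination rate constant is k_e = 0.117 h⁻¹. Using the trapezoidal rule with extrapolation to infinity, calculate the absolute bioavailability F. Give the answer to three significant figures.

Trapezoidal AUC_0→17 (sublingual tablet):
  [0→2]: (0.0+823.4)/2 × 2 = 823.4
  [2→8]: (823.4+547.1)/2 × 6 = 4111.5
  [8→14]: (547.1+272.3)/2 × 6 = 2458.2
  [14→15.5]: (272.3+228.5)/2 × 1.5 = 375.6
  [15.5→17]: (228.5+191.7)/2 × 1.5 = 315.15
  Sum = 8083.85 ng/mL·h
Tail: C_last/k_e = 191.7/0.117 = 1638.462
AUC_0→∞ (sublingual tablet) = 8083.85 + 1638.462 = 9722.312 ng/mL·h
F = (AUC_ev/D_ev)/(AUC_iv/D_iv) = (9722.312/625)/(29300/250) = 15.5557/117.2 = 0.1327

F = 0.133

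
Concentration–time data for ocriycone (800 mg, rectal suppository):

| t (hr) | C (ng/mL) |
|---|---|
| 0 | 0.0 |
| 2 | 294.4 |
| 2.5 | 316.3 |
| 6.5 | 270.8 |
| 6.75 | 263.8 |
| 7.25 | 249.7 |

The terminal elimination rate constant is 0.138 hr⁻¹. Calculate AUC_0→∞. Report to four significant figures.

Trapezoidal AUC_0→7.25:
  [0→2]: (0.0+294.4)/2 × 2 = 294.4
  [2→2.5]: (294.4+316.3)/2 × 0.5 = 152.675
  [2.5→6.5]: (316.3+270.8)/2 × 4 = 1174.2
  [6.5→6.75]: (270.8+263.8)/2 × 0.25 = 66.825
  [6.75→7.25]: (263.8+249.7)/2 × 0.5 = 128.375
  Sum = 1816.475 ng/mL·hr
Extrapolated tail: C_last / k_e = 249.7 / 0.138 = 1809.420
AUC_0→∞ = 1816.475 + 1809.420 = 3625.895 ng/mL·hr

AUC = 3626 ng/mL·hr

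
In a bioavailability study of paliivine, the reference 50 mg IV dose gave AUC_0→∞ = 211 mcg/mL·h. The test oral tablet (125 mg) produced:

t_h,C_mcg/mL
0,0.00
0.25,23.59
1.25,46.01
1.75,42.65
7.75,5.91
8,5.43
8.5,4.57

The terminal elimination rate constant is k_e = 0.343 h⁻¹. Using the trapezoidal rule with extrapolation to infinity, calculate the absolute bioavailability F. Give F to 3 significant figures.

Trapezoidal AUC_0→8.5 (oral tablet):
  [0→0.25]: (0.00+23.59)/2 × 0.25 = 2.94875
  [0.25→1.25]: (23.59+46.01)/2 × 1 = 34.8
  [1.25→1.75]: (46.01+42.65)/2 × 0.5 = 22.165
  [1.75→7.75]: (42.65+5.91)/2 × 6 = 145.68
  [7.75→8]: (5.91+5.43)/2 × 0.25 = 1.4175
  [8→8.5]: (5.43+4.57)/2 × 0.5 = 2.5
  Sum = 209.51125 mcg/mL·h
Tail: C_last/k_e = 4.57/0.343 = 13.324
AUC_0→∞ (oral tablet) = 209.51125 + 13.324 = 222.83525 mcg/mL·h
F = (AUC_ev/D_ev)/(AUC_iv/D_iv) = (222.83525/125)/(211/50) = 1.782682/4.22 = 0.4224

F = 0.422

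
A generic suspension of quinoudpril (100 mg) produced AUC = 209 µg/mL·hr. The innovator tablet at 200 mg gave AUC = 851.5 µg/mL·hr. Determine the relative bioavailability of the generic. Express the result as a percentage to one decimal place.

F_rel = (AUC_test/D_test) / (AUC_ref/D_ref)
      = (209/100) / (851.5/200)
      = 2.09 / 4.2575 = 0.4909 = 49.09%

F_rel = 49.1%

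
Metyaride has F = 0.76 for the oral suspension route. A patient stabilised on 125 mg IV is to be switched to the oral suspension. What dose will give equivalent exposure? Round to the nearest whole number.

For equal systemic exposure: F × D_ev = D_iv
D_ev = D_iv / F = 125 / 0.76 = 164.474 mg

D_oral = 164 mg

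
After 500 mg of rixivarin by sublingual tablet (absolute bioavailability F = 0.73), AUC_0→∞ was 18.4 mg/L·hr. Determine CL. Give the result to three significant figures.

CL = F × Dose / AUC_0→∞
   = 0.73 × 500 / 18.4 = 19.837 L/hr

CL = 19.8 L/hr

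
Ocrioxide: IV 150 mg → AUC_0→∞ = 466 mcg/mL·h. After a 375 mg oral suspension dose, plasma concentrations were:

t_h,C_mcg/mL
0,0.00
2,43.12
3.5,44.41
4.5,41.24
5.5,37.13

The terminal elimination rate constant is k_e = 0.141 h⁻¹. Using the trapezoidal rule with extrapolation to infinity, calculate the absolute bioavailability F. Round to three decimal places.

Trapezoidal AUC_0→5.5 (oral suspension):
  [0→2]: (0.00+43.12)/2 × 2 = 43.12
  [2→3.5]: (43.12+44.41)/2 × 1.5 = 65.6475
  [3.5→4.5]: (44.41+41.24)/2 × 1 = 42.825
  [4.5→5.5]: (41.24+37.13)/2 × 1 = 39.185
  Sum = 190.7775 mcg/mL·h
Tail: C_last/k_e = 37.13/0.141 = 263.333
AUC_0→∞ (oral suspension) = 190.7775 + 263.333 = 454.1105 mcg/mL·h
F = (AUC_ev/D_ev)/(AUC_iv/D_iv) = (454.1105/375)/(466/150) = 1.21096/3.10667 = 0.3898

F = 0.390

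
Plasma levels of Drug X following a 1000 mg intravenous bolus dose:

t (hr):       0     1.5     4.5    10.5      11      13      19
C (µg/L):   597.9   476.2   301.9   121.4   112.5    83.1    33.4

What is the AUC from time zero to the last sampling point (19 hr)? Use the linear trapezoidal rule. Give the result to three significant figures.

Trapezoidal AUC_0→19:
  [0→1.5]: (597.9+476.2)/2 × 1.5 = 805.575
  [1.5→4.5]: (476.2+301.9)/2 × 3 = 1167.15
  [4.5→10.5]: (301.9+121.4)/2 × 6 = 1269.9
  [10.5→11]: (121.4+112.5)/2 × 0.5 = 58.475
  [11→13]: (112.5+83.1)/2 × 2 = 195.6
  [13→19]: (83.1+33.4)/2 × 6 = 349.5
  Sum = 3846.2 µg/L·hr

AUC = 3850 µg/L·hr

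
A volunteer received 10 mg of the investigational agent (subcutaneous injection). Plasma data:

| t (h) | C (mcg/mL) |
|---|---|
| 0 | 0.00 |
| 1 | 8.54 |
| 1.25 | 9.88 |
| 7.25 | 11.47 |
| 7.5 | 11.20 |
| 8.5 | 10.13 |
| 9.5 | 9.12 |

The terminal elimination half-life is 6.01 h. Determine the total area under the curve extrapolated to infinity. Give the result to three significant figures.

AUC = 173 mcg/mL·h

Trapezoidal AUC_0→9.5:
  [0→1]: (0.00+8.54)/2 × 1 = 4.27
  [1→1.25]: (8.54+9.88)/2 × 0.25 = 2.3025
  [1.25→7.25]: (9.88+11.47)/2 × 6 = 64.05
  [7.25→7.5]: (11.47+11.20)/2 × 0.25 = 2.83375
  [7.5→8.5]: (11.20+10.13)/2 × 1 = 10.665
  [8.5→9.5]: (10.13+9.12)/2 × 1 = 9.625
  Sum = 93.74625 mcg/mL·h
k_e = ln2 / t½ = 0.693147 / 6.01 = 0.1153 h^-1
Extrapolated tail: C_last / k_e = 9.12 / 0.1153 = 79.098
AUC_0→∞ = 93.74625 + 79.098 = 172.84425 mcg/mL·h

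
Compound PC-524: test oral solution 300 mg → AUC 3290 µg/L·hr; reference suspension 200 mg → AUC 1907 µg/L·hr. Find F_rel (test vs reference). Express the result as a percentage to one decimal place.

F_rel = (AUC_test/D_test) / (AUC_ref/D_ref)
      = (3290/300) / (1907/200)
      = 10.9667 / 9.535 = 1.1502 = 115.02%

F_rel = 115.0%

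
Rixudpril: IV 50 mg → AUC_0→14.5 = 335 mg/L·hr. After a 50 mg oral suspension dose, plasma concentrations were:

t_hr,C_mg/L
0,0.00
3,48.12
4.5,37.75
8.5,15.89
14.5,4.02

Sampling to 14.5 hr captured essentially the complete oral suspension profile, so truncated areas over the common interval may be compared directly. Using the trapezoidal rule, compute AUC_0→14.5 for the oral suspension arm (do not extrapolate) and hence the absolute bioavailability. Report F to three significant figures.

Trapezoidal AUC_0→14.5 (oral suspension):
  [0→3]: (0.00+48.12)/2 × 3 = 72.18
  [3→4.5]: (48.12+37.75)/2 × 1.5 = 64.4025
  [4.5→8.5]: (37.75+15.89)/2 × 4 = 107.28
  [8.5→14.5]: (15.89+4.02)/2 × 6 = 59.73
  Sum = 303.5925 mg/L·hr
F = (AUC_ev/D_ev)/(AUC_iv/D_iv) = (303.5925/50)/(335/50) = 6.07185/6.7 = 0.9062

F = 0.906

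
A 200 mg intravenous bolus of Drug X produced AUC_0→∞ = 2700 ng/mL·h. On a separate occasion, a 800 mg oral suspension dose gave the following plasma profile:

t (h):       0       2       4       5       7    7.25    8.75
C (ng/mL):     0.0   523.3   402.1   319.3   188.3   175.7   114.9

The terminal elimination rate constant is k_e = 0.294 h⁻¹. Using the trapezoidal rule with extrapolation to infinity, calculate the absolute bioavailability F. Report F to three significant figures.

F = 0.275

Trapezoidal AUC_0→8.75 (oral suspension):
  [0→2]: (0.0+523.3)/2 × 2 = 523.3
  [2→4]: (523.3+402.1)/2 × 2 = 925.4
  [4→5]: (402.1+319.3)/2 × 1 = 360.7
  [5→7]: (319.3+188.3)/2 × 2 = 507.6
  [7→7.25]: (188.3+175.7)/2 × 0.25 = 45.5
  [7.25→8.75]: (175.7+114.9)/2 × 1.5 = 217.95
  Sum = 2580.45 ng/mL·h
Tail: C_last/k_e = 114.9/0.294 = 390.816
AUC_0→∞ (oral suspension) = 2580.45 + 390.816 = 2971.266 ng/mL·h
F = (AUC_ev/D_ev)/(AUC_iv/D_iv) = (2971.266/800)/(2700/200) = 3.7140825/13.5 = 0.2751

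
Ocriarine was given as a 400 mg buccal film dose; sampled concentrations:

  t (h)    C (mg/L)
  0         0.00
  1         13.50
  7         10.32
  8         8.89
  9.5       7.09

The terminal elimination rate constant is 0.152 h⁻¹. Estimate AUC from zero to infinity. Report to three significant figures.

AUC = 146 mg/L·h

Trapezoidal AUC_0→9.5:
  [0→1]: (0.00+13.50)/2 × 1 = 6.75
  [1→7]: (13.50+10.32)/2 × 6 = 71.46
  [7→8]: (10.32+8.89)/2 × 1 = 9.605
  [8→9.5]: (8.89+7.09)/2 × 1.5 = 11.985
  Sum = 99.8 mg/L·h
Extrapolated tail: C_last / k_e = 7.09 / 0.152 = 46.645
AUC_0→∞ = 99.8 + 46.645 = 146.445 mg/L·h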